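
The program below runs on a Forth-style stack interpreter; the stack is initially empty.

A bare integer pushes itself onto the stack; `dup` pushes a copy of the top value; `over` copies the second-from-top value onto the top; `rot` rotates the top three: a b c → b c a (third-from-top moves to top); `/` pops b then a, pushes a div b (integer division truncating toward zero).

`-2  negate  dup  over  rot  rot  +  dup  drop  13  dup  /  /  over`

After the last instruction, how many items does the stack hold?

3

-2     : -2
negate : 2
dup    : 2 2
over   : 2 2 2
rot    : 2 2 2
rot    : 2 2 2
+      : 2 4
dup    : 2 4 4
drop   : 2 4
13     : 2 4 13
dup    : 2 4 13 13
/      : 2 4 1
/      : 2 4
over   : 2 4 2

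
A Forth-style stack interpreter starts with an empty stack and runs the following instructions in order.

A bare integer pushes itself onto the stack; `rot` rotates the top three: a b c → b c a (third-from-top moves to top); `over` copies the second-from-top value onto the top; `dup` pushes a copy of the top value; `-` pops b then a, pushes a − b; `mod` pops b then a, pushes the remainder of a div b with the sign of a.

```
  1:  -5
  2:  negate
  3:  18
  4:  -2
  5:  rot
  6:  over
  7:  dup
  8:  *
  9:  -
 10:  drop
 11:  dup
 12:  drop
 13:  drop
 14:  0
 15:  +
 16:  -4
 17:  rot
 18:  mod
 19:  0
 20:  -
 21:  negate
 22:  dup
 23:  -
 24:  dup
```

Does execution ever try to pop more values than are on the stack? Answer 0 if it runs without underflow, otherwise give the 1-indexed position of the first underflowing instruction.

-5      -5
negate  5
18      5 18
-2      5 18 -2
rot     18 -2 5
over    18 -2 5 -2
dup     18 -2 5 -2 -2
*       18 -2 5 4
-       18 -2 1
drop    18 -2
dup     18 -2 -2
drop    18 -2
drop    18
0       18 0
+       18
-4      18 -4
rot  — needs 3 operands, stack has 2 → underflow

17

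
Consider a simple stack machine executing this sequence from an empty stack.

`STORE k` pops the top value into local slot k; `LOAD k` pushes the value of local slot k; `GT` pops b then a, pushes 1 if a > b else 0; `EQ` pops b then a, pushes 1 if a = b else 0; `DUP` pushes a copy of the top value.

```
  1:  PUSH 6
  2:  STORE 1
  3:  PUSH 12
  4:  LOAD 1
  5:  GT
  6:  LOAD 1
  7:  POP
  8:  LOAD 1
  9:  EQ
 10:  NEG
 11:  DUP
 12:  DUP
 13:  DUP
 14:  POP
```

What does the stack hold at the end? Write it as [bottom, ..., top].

[0, 0, 0]

PUSH 6  -> 6
STORE 1 -> (empty)
PUSH 12 -> 12
LOAD 1  -> 12 6
GT      -> 1
LOAD 1  -> 1 6
POP     -> 1
LOAD 1  -> 1 6
EQ      -> 0
NEG     -> 0
DUP     -> 0 0
DUP     -> 0 0 0
DUP     -> 0 0 0 0
POP     -> 0 0 0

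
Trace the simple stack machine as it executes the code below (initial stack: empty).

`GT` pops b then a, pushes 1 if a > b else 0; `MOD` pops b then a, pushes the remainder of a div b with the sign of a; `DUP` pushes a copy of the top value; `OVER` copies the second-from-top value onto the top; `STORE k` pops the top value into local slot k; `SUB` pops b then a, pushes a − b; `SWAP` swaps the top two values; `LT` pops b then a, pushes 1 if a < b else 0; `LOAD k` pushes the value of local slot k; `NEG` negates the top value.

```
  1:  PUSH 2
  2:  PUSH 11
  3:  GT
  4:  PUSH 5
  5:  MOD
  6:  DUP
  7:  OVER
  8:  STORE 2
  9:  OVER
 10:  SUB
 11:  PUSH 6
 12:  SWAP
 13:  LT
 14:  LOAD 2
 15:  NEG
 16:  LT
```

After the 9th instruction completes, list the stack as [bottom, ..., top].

[0, 0, 0]

PUSH 2  → 2
PUSH 11 → 2 11
GT      → 0
PUSH 5  → 0 5
MOD     → 0
DUP     → 0 0
OVER    → 0 0 0
STORE 2 → 0 0
OVER    → 0 0 0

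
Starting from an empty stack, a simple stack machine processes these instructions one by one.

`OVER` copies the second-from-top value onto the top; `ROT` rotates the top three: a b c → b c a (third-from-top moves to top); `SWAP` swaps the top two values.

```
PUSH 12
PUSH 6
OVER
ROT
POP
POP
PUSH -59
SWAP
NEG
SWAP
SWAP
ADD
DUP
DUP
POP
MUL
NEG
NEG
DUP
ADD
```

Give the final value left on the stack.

PUSH 12  -> 12
PUSH 6   -> 12 6
OVER     -> 12 6 12
ROT      -> 6 12 12
POP      -> 6 12
POP      -> 6
PUSH -59 -> 6 -59
SWAP     -> -59 6
NEG      -> -59 -6
SWAP     -> -6 -59
SWAP     -> -59 -6
ADD      -> -65
DUP      -> -65 -65
DUP      -> -65 -65 -65
POP      -> -65 -65
MUL      -> 4225
NEG      -> -4225
NEG      -> 4225
DUP      -> 4225 4225
ADD      -> 8450

8450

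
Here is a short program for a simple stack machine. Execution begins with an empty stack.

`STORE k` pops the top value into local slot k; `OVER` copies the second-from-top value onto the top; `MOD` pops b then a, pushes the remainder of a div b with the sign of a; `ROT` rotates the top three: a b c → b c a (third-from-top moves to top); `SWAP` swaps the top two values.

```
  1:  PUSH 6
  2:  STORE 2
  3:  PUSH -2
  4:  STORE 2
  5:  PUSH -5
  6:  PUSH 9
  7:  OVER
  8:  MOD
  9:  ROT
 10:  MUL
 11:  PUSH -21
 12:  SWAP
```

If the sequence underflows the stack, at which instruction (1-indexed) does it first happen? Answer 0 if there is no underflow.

PUSH 6   6
STORE 2  (empty)
PUSH -2  -2
STORE 2  (empty)
PUSH -5  -5
PUSH 9   -5 9
OVER     -5 9 -5
MOD      -5 4
ROT  — needs 3 operands, stack has 2 → underflow

9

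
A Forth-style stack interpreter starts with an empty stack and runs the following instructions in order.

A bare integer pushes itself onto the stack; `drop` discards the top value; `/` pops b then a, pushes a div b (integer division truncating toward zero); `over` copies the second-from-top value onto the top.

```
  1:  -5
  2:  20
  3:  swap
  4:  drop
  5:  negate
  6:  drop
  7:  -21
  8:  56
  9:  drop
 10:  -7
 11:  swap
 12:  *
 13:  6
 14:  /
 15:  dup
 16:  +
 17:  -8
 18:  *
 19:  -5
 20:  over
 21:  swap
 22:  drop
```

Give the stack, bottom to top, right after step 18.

[-384]

-5      -5
20      -5 20
swap    20 -5
drop    20
negate  -20
drop    (empty)
-21     -21
56      -21 56
drop    -21
-7      -21 -7
swap    -7 -21
*       147
6       147 6
/       24
dup     24 24
+       48
-8      48 -8
*       -384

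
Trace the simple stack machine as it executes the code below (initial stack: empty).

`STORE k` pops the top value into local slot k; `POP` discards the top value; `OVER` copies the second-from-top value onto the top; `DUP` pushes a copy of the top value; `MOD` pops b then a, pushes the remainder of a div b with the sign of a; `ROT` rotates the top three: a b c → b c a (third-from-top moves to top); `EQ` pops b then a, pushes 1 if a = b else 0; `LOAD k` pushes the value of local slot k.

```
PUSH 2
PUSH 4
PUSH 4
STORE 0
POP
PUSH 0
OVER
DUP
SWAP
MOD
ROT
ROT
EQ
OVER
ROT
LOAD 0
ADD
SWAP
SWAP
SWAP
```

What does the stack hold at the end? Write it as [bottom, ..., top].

PUSH 2   [2]
PUSH 4   [2, 4]
PUSH 4   [2, 4, 4]
STORE 0  [2, 4]
POP      [2]
PUSH 0   [2, 0]
OVER     [2, 0, 2]
DUP      [2, 0, 2, 2]
SWAP     [2, 0, 2, 2]
MOD      [2, 0, 0]
ROT      [0, 0, 2]
ROT      [0, 2, 0]
EQ       [0, 0]
OVER     [0, 0, 0]
ROT      [0, 0, 0]
LOAD 0   [0, 0, 0, 4]
ADD      [0, 0, 4]
SWAP     [0, 4, 0]
SWAP     [0, 0, 4]
SWAP     [0, 4, 0]

[0, 4, 0]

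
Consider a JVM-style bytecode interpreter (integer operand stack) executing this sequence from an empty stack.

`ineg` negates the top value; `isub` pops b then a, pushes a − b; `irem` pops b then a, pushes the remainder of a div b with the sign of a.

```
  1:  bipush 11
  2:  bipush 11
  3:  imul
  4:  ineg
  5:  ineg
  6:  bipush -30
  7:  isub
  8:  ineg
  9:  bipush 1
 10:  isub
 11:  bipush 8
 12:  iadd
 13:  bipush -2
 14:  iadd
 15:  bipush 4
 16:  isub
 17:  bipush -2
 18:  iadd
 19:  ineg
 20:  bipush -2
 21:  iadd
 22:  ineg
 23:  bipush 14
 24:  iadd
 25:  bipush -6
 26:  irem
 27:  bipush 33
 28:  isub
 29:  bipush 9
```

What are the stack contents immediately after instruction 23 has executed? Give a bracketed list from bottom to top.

bipush 11  → 11
bipush 11  → 11 11
imul       → 121
ineg       → -121
ineg       → 121
bipush -30 → 121 -30
isub       → 151
ineg       → -151
bipush 1   → -151 1
isub       → -152
bipush 8   → -152 8
iadd       → -144
bipush -2  → -144 -2
iadd       → -146
bipush 4   → -146 4
isub       → -150
bipush -2  → -150 -2
iadd       → -152
ineg       → 152
bipush -2  → 152 -2
iadd       → 150
ineg       → -150
bipush 14  → -150 14

[-150, 14]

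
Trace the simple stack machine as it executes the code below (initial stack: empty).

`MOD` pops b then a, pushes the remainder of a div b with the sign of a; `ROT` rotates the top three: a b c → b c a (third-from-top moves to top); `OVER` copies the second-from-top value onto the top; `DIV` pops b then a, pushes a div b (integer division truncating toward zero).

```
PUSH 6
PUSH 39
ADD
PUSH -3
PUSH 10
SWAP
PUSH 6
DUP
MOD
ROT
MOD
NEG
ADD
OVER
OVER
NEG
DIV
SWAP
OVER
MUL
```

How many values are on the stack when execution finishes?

PUSH 6  -> [6]
PUSH 39 -> [6, 39]
ADD     -> [45]
PUSH -3 -> [45, -3]
PUSH 10 -> [45, -3, 10]
SWAP    -> [45, 10, -3]
PUSH 6  -> [45, 10, -3, 6]
DUP     -> [45, 10, -3, 6, 6]
MOD     -> [45, 10, -3, 0]
ROT     -> [45, -3, 0, 10]
MOD     -> [45, -3, 0]
NEG     -> [45, -3, 0]
ADD     -> [45, -3]
OVER    -> [45, -3, 45]
OVER    -> [45, -3, 45, -3]
NEG     -> [45, -3, 45, 3]
DIV     -> [45, -3, 15]
SWAP    -> [45, 15, -3]
OVER    -> [45, 15, -3, 15]
MUL     -> [45, 15, -45]

3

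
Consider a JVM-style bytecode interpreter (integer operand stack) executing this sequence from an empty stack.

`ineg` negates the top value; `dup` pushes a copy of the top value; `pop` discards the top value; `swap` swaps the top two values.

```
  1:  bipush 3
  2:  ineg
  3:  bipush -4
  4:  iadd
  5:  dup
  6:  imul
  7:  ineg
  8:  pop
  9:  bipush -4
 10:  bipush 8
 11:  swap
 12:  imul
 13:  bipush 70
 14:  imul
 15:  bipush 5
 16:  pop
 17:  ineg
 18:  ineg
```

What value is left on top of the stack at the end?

bipush 3   3
ineg       -3
bipush -4  -3 -4
iadd       -7
dup        -7 -7
imul       49
ineg       -49
pop        (empty)
bipush -4  -4
bipush 8   -4 8
swap       8 -4
imul       -32
bipush 70  -32 70
imul       -2240
bipush 5   -2240 5
pop        -2240
ineg       2240
ineg       -2240

-2240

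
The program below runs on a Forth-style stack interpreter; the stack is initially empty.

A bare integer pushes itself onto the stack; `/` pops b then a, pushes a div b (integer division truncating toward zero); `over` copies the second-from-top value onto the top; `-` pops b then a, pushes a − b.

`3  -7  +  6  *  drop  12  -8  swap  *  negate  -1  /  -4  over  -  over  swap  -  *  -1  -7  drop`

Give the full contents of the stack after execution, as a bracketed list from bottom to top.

[18048, -1]

3       3
-7      3 -7
+       -4
6       -4 6
*       -24
drop    (empty)
12      12
-8      12 -8
swap    -8 12
*       -96
negate  96
-1      96 -1
/       -96
-4      -96 -4
over    -96 -4 -96
-       -96 92
over    -96 92 -96
swap    -96 -96 92
-       -96 -188
*       18048
-1      18048 -1
-7      18048 -1 -7
drop    18048 -1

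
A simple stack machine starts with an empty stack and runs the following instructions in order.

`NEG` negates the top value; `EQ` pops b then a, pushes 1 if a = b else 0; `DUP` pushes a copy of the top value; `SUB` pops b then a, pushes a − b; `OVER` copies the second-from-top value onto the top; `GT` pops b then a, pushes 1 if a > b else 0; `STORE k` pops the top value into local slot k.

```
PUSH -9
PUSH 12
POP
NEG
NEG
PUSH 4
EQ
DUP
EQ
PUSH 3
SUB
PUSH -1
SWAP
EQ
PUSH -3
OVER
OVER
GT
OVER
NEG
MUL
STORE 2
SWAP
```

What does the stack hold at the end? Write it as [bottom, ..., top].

[-3, 0]

PUSH -9 → -9
PUSH 12 → -9 12
POP     → -9
NEG     → 9
NEG     → -9
PUSH 4  → -9 4
EQ      → 0
DUP     → 0 0
EQ      → 1
PUSH 3  → 1 3
SUB     → -2
PUSH -1 → -2 -1
SWAP    → -1 -2
EQ      → 0
PUSH -3 → 0 -3
OVER    → 0 -3 0
OVER    → 0 -3 0 -3
GT      → 0 -3 1
OVER    → 0 -3 1 -3
NEG     → 0 -3 1 3
MUL     → 0 -3 3
STORE 2 → 0 -3
SWAP    → -3 0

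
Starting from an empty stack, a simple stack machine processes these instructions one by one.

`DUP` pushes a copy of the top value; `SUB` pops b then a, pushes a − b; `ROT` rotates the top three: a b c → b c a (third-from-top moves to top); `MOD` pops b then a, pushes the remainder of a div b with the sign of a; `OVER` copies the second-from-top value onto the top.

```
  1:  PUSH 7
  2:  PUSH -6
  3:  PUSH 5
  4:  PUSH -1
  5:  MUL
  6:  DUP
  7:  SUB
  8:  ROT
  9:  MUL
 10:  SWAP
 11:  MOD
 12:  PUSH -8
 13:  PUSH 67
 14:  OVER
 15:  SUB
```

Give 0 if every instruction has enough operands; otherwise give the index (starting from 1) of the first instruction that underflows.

0

PUSH 7  → 7
PUSH -6 → 7 -6
PUSH 5  → 7 -6 5
PUSH -1 → 7 -6 5 -1
MUL     → 7 -6 -5
DUP     → 7 -6 -5 -5
SUB     → 7 -6 0
ROT     → -6 0 7
MUL     → -6 0
SWAP    → 0 -6
MOD     → 0
PUSH -8 → 0 -8
PUSH 67 → 0 -8 67
OVER    → 0 -8 67 -8
SUB     → 0 -8 75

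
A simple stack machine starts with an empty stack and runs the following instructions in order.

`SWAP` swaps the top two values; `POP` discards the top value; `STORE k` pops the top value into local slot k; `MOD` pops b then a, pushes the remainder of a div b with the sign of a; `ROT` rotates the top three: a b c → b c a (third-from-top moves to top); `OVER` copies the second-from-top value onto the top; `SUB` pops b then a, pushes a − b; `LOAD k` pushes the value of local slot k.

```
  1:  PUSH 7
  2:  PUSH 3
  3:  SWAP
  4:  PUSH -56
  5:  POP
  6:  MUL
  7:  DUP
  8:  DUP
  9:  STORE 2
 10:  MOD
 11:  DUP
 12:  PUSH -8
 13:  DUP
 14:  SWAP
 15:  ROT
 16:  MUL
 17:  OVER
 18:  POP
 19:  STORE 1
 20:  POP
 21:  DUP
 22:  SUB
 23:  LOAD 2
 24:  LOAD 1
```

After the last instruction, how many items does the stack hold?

3

PUSH 7   -> [7]
PUSH 3   -> [7, 3]
SWAP     -> [3, 7]
PUSH -56 -> [3, 7, -56]
POP      -> [3, 7]
MUL      -> [21]
DUP      -> [21, 21]
DUP      -> [21, 21, 21]
STORE 2  -> [21, 21]
MOD      -> [0]
DUP      -> [0, 0]
PUSH -8  -> [0, 0, -8]
DUP      -> [0, 0, -8, -8]
SWAP     -> [0, 0, -8, -8]
ROT      -> [0, -8, -8, 0]
MUL      -> [0, -8, 0]
OVER     -> [0, -8, 0, -8]
POP      -> [0, -8, 0]
STORE 1  -> [0, -8]
POP      -> [0]
DUP      -> [0, 0]
SUB      -> [0]
LOAD 2   -> [0, 21]
LOAD 1   -> [0, 21, 0]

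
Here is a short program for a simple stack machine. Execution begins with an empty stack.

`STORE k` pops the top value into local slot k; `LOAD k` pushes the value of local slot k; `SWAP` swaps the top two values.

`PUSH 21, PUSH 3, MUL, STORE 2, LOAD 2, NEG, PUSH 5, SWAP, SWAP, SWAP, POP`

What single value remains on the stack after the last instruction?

PUSH 21 -> [21]
PUSH 3  -> [21, 3]
MUL     -> [63]
STORE 2 -> []
LOAD 2  -> [63]
NEG     -> [-63]
PUSH 5  -> [-63, 5]
SWAP    -> [5, -63]
SWAP    -> [-63, 5]
SWAP    -> [5, -63]
POP     -> [5]

5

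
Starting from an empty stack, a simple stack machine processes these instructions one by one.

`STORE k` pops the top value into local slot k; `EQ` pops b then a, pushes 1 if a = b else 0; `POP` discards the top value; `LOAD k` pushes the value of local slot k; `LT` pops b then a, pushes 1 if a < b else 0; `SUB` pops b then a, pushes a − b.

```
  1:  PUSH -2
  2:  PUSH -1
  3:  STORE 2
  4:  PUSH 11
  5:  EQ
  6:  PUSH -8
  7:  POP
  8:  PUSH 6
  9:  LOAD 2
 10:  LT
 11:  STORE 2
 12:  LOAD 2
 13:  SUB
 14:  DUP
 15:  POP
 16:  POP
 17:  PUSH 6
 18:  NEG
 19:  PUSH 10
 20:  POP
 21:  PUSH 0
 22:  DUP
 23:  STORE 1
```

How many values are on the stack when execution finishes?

PUSH -2 : -2
PUSH -1 : -2 -1
STORE 2 : -2
PUSH 11 : -2 11
EQ      : 0
PUSH -8 : 0 -8
POP     : 0
PUSH 6  : 0 6
LOAD 2  : 0 6 -1
LT      : 0 0
STORE 2 : 0
LOAD 2  : 0 0
SUB     : 0
DUP     : 0 0
POP     : 0
POP     : (empty)
PUSH 6  : 6
NEG     : -6
PUSH 10 : -6 10
POP     : -6
PUSH 0  : -6 0
DUP     : -6 0 0
STORE 1 : -6 0

2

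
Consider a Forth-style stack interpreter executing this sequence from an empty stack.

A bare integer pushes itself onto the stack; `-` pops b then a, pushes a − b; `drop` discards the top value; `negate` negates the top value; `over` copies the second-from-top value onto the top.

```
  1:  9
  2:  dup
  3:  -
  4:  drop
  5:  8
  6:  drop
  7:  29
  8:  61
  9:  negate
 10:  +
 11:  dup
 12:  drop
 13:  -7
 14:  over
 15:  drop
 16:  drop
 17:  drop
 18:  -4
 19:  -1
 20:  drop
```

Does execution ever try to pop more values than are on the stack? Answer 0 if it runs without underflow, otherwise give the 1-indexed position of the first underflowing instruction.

0

9      → [9]
dup    → [9, 9]
-      → [0]
drop   → []
8      → [8]
drop   → []
29     → [29]
61     → [29, 61]
negate → [29, -61]
+      → [-32]
dup    → [-32, -32]
drop   → [-32]
-7     → [-32, -7]
over   → [-32, -7, -32]
drop   → [-32, -7]
drop   → [-32]
drop   → []
-4     → [-4]
-1     → [-4, -1]
drop   → [-4]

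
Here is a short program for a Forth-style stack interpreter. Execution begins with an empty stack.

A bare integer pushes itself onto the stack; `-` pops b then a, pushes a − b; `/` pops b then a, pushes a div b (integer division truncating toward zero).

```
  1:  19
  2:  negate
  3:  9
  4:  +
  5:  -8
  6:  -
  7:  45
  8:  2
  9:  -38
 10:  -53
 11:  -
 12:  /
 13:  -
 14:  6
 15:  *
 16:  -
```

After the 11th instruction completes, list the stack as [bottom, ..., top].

[-2, 45, 2, 15]

19      19
negate  -19
9       -19 9
+       -10
-8      -10 -8
-       -2
45      -2 45
2       -2 45 2
-38     -2 45 2 -38
-53     -2 45 2 -38 -53
-       -2 45 2 15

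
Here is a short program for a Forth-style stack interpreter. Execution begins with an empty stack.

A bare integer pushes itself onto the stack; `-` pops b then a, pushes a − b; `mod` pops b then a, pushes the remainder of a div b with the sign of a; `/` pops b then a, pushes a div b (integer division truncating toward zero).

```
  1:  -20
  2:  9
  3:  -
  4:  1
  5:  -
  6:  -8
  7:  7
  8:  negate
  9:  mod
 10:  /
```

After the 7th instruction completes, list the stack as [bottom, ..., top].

[-30, -8, 7]

-20 -> [-20]
9   -> [-20, 9]
-   -> [-29]
1   -> [-29, 1]
-   -> [-30]
-8  -> [-30, -8]
7   -> [-30, -8, 7]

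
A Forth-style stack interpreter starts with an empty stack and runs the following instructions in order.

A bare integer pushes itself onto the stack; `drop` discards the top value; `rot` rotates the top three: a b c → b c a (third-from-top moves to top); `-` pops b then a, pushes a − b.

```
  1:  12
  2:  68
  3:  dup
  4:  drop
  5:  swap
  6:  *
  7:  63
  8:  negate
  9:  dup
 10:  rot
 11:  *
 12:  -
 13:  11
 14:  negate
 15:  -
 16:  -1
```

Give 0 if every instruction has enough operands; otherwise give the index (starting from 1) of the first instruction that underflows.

12     → 12
68     → 12 68
dup    → 12 68 68
drop   → 12 68
swap   → 68 12
*      → 816
63     → 816 63
negate → 816 -63
dup    → 816 -63 -63
rot    → -63 -63 816
*      → -63 -51408
-      → 51345
11     → 51345 11
negate → 51345 -11
-      → 51356
-1     → 51356 -1

0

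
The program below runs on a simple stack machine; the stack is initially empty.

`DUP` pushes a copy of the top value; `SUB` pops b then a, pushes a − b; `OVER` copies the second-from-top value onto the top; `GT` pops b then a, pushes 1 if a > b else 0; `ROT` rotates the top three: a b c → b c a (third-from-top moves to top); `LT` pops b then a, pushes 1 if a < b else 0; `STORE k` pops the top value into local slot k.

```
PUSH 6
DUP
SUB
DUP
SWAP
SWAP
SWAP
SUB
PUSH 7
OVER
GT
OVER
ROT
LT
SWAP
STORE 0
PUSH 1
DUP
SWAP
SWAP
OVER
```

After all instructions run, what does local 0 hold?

1

PUSH 6  → [6]
DUP     → [6, 6]
SUB     → [0]
DUP     → [0, 0]
SWAP    → [0, 0]
SWAP    → [0, 0]
SWAP    → [0, 0]
SUB     → [0]
PUSH 7  → [0, 7]
OVER    → [0, 7, 0]
GT      → [0, 1]
OVER    → [0, 1, 0]
ROT     → [1, 0, 0]
LT      → [1, 0]
SWAP    → [0, 1]
STORE 0 → [0]
PUSH 1  → [0, 1]
DUP     → [0, 1, 1]
SWAP    → [0, 1, 1]
SWAP    → [0, 1, 1]
OVER    → [0, 1, 1, 1]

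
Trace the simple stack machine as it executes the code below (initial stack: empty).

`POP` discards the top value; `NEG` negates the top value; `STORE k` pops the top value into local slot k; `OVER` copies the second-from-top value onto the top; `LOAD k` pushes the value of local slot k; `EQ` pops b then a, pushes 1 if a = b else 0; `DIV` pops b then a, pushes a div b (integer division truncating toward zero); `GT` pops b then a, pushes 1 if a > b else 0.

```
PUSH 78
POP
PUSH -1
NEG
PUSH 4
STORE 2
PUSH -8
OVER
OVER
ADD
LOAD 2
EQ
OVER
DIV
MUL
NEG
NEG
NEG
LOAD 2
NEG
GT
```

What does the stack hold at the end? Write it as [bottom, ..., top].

[1, 1]

PUSH 78 → [78]
POP     → []
PUSH -1 → [-1]
NEG     → [1]
PUSH 4  → [1, 4]
STORE 2 → [1]
PUSH -8 → [1, -8]
OVER    → [1, -8, 1]
OVER    → [1, -8, 1, -8]
ADD     → [1, -8, -7]
LOAD 2  → [1, -8, -7, 4]
EQ      → [1, -8, 0]
OVER    → [1, -8, 0, -8]
DIV     → [1, -8, 0]
MUL     → [1, 0]
NEG     → [1, 0]
NEG     → [1, 0]
NEG     → [1, 0]
LOAD 2  → [1, 0, 4]
NEG     → [1, 0, -4]
GT      → [1, 1]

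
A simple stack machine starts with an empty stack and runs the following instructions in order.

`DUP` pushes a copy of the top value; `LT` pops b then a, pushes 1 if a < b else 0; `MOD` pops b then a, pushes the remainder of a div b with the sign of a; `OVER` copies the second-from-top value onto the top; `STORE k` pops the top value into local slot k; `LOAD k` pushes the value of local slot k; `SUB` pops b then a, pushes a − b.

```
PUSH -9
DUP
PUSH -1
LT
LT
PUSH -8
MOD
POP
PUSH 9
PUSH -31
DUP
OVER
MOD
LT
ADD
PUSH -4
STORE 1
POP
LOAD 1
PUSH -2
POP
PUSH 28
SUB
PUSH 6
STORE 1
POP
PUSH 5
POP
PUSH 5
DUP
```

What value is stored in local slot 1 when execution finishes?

6

PUSH -9  → [-9]
DUP      → [-9, -9]
PUSH -1  → [-9, -9, -1]
LT       → [-9, 1]
LT       → [1]
PUSH -8  → [1, -8]
MOD      → [1]
POP      → []
PUSH 9   → [9]
PUSH -31 → [9, -31]
DUP      → [9, -31, -31]
OVER     → [9, -31, -31, -31]
MOD      → [9, -31, 0]
LT       → [9, 1]
ADD      → [10]
PUSH -4  → [10, -4]
STORE 1  → [10]
POP      → []
LOAD 1   → [-4]
PUSH -2  → [-4, -2]
POP      → [-4]
PUSH 28  → [-4, 28]
SUB      → [-32]
PUSH 6   → [-32, 6]
STORE 1  → [-32]
POP      → []
PUSH 5   → [5]
POP      → []
PUSH 5   → [5]
DUP      → [5, 5]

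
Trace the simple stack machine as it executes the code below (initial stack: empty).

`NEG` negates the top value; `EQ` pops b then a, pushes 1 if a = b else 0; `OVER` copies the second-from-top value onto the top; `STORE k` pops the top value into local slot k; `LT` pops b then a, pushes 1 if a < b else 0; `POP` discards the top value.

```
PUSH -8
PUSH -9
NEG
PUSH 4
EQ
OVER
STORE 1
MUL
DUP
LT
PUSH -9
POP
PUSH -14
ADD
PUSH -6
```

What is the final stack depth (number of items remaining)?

2

PUSH -8  → -8
PUSH -9  → -8 -9
NEG      → -8 9
PUSH 4   → -8 9 4
EQ       → -8 0
OVER     → -8 0 -8
STORE 1  → -8 0
MUL      → 0
DUP      → 0 0
LT       → 0
PUSH -9  → 0 -9
POP      → 0
PUSH -14 → 0 -14
ADD      → -14
PUSH -6  → -14 -6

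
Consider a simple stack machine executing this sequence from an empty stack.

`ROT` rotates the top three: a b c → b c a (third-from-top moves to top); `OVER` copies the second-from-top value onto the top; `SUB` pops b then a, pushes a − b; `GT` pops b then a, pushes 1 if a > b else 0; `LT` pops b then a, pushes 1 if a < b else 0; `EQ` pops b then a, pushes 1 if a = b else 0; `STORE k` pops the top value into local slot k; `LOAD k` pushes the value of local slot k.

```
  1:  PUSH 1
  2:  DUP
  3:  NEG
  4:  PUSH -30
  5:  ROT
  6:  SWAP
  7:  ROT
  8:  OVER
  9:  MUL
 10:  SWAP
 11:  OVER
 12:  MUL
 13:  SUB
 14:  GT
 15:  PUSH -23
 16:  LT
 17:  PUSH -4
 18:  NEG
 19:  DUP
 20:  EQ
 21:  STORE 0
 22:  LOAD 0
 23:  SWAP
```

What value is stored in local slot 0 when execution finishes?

1

PUSH 1   -> [1]
DUP      -> [1, 1]
NEG      -> [1, -1]
PUSH -30 -> [1, -1, -30]
ROT      -> [-1, -30, 1]
SWAP     -> [-1, 1, -30]
ROT      -> [1, -30, -1]
OVER     -> [1, -30, -1, -30]
MUL      -> [1, -30, 30]
SWAP     -> [1, 30, -30]
OVER     -> [1, 30, -30, 30]
MUL      -> [1, 30, -900]
SUB      -> [1, 930]
GT       -> [0]
PUSH -23 -> [0, -23]
LT       -> [0]
PUSH -4  -> [0, -4]
NEG      -> [0, 4]
DUP      -> [0, 4, 4]
EQ       -> [0, 1]
STORE 0  -> [0]
LOAD 0   -> [0, 1]
SWAP     -> [1, 0]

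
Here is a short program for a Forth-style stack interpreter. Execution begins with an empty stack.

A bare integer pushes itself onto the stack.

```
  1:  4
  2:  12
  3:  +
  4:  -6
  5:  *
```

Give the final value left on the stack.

-96

4  : 4
12 : 4 12
+  : 16
-6 : 16 -6
*  : -96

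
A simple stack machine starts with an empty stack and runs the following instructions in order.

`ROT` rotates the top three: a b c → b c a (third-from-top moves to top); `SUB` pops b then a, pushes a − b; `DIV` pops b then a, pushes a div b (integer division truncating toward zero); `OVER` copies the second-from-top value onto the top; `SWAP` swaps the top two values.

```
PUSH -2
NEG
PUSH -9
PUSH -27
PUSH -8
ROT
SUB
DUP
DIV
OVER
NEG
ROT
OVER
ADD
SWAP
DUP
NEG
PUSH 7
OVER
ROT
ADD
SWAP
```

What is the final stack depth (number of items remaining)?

PUSH -2  → [-2]
NEG      → [2]
PUSH -9  → [2, -9]
PUSH -27 → [2, -9, -27]
PUSH -8  → [2, -9, -27, -8]
ROT      → [2, -27, -8, -9]
SUB      → [2, -27, 1]
DUP      → [2, -27, 1, 1]
DIV      → [2, -27, 1]
OVER     → [2, -27, 1, -27]
NEG      → [2, -27, 1, 27]
ROT      → [2, 1, 27, -27]
OVER     → [2, 1, 27, -27, 27]
ADD      → [2, 1, 27, 0]
SWAP     → [2, 1, 0, 27]
DUP      → [2, 1, 0, 27, 27]
NEG      → [2, 1, 0, 27, -27]
PUSH 7   → [2, 1, 0, 27, -27, 7]
OVER     → [2, 1, 0, 27, -27, 7, -27]
ROT      → [2, 1, 0, 27, 7, -27, -27]
ADD      → [2, 1, 0, 27, 7, -54]
SWAP     → [2, 1, 0, 27, -54, 7]

6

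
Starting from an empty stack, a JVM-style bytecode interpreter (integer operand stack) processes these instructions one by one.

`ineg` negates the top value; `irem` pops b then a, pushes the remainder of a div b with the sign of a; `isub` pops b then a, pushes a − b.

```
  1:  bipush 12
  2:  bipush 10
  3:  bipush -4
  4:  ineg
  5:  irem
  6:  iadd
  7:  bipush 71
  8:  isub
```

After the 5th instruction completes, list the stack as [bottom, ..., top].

[12, 2]

bipush 12 : 12
bipush 10 : 12 10
bipush -4 : 12 10 -4
ineg      : 12 10 4
irem      : 12 2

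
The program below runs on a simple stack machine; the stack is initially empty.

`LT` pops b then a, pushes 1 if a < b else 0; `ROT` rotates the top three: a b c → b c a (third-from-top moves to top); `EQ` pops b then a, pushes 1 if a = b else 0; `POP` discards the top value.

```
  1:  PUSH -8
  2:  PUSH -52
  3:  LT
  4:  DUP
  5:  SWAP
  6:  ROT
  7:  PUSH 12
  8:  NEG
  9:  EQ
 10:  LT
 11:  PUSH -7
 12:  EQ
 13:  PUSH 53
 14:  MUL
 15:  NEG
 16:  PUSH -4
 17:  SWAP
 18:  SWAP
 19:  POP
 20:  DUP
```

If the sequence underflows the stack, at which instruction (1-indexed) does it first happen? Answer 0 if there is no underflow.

6

PUSH -8  -> [-8]
PUSH -52 -> [-8, -52]
LT       -> [0]
DUP      -> [0, 0]
SWAP     -> [0, 0]
ROT  — needs 3 operands, stack has 2 → underflow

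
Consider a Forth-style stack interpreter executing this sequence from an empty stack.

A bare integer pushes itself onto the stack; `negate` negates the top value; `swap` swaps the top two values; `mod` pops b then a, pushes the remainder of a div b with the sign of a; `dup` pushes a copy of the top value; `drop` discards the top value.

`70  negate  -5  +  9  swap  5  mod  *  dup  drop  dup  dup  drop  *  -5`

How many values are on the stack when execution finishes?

70     → [70]
negate → [-70]
-5     → [-70, -5]
+      → [-75]
9      → [-75, 9]
swap   → [9, -75]
5      → [9, -75, 5]
mod    → [9, 0]
*      → [0]
dup    → [0, 0]
drop   → [0]
dup    → [0, 0]
dup    → [0, 0, 0]
drop   → [0, 0]
*      → [0]
-5     → [0, -5]

2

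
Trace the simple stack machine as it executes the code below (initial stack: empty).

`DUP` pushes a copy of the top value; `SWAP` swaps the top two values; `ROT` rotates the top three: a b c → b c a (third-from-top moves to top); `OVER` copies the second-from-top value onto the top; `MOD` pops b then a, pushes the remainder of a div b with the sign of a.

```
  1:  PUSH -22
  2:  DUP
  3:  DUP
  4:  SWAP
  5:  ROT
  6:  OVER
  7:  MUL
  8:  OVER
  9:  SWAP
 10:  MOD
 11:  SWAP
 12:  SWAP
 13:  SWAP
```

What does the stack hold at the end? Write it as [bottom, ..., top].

[-22, -22, -22]

PUSH -22 → [-22]
DUP      → [-22, -22]
DUP      → [-22, -22, -22]
SWAP     → [-22, -22, -22]
ROT      → [-22, -22, -22]
OVER     → [-22, -22, -22, -22]
MUL      → [-22, -22, 484]
OVER     → [-22, -22, 484, -22]
SWAP     → [-22, -22, -22, 484]
MOD      → [-22, -22, -22]
SWAP     → [-22, -22, -22]
SWAP     → [-22, -22, -22]
SWAP     → [-22, -22, -22]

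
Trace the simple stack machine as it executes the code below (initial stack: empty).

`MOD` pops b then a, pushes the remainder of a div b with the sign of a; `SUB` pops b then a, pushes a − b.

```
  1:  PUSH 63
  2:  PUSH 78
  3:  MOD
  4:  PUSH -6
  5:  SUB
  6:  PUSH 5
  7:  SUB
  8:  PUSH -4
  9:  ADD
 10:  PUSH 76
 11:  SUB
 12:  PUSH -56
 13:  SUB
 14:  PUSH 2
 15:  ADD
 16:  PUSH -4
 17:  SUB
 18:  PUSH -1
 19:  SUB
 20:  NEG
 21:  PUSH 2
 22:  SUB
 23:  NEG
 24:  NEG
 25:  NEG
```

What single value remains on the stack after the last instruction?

49

PUSH 63  : [63]
PUSH 78  : [63, 78]
MOD      : [63]
PUSH -6  : [63, -6]
SUB      : [69]
PUSH 5   : [69, 5]
SUB      : [64]
PUSH -4  : [64, -4]
ADD      : [60]
PUSH 76  : [60, 76]
SUB      : [-16]
PUSH -56 : [-16, -56]
SUB      : [40]
PUSH 2   : [40, 2]
ADD      : [42]
PUSH -4  : [42, -4]
SUB      : [46]
PUSH -1  : [46, -1]
SUB      : [47]
NEG      : [-47]
PUSH 2   : [-47, 2]
SUB      : [-49]
NEG      : [49]
NEG      : [-49]
NEG      : [49]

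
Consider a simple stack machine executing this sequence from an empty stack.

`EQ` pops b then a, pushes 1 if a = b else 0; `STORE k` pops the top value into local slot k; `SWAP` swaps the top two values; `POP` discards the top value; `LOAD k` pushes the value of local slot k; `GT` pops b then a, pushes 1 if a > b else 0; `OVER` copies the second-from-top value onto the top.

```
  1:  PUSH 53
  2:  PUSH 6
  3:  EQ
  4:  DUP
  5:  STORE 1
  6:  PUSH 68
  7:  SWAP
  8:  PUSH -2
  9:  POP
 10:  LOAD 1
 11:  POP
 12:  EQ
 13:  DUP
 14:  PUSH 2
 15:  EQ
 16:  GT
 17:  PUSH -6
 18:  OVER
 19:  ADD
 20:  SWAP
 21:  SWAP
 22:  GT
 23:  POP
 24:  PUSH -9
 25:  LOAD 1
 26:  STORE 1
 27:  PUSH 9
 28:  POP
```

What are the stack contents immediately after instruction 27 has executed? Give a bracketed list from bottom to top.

PUSH 53 → 53
PUSH 6  → 53 6
EQ      → 0
DUP     → 0 0
STORE 1 → 0
PUSH 68 → 0 68
SWAP    → 68 0
PUSH -2 → 68 0 -2
POP     → 68 0
LOAD 1  → 68 0 0
POP     → 68 0
EQ      → 0
DUP     → 0 0
PUSH 2  → 0 0 2
EQ      → 0 0
GT      → 0
PUSH -6 → 0 -6
OVER    → 0 -6 0
ADD     → 0 -6
SWAP    → -6 0
SWAP    → 0 -6
GT      → 1
POP     → (empty)
PUSH -9 → -9
LOAD 1  → -9 0
STORE 1 → -9
PUSH 9  → -9 9

[-9, 9]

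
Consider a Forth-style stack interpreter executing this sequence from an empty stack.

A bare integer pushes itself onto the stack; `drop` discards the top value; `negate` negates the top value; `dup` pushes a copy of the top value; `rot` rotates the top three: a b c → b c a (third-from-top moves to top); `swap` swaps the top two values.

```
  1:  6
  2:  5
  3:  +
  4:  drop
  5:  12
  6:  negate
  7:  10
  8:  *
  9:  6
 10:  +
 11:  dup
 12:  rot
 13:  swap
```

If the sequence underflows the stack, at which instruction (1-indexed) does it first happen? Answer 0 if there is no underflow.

12

6      → 6
5      → 6 5
+      → 11
drop   → (empty)
12     → 12
negate → -12
10     → -12 10
*      → -120
6      → -120 6
+      → -114
dup    → -114 -114
rot  — needs 3 operands, stack has 2 → underflow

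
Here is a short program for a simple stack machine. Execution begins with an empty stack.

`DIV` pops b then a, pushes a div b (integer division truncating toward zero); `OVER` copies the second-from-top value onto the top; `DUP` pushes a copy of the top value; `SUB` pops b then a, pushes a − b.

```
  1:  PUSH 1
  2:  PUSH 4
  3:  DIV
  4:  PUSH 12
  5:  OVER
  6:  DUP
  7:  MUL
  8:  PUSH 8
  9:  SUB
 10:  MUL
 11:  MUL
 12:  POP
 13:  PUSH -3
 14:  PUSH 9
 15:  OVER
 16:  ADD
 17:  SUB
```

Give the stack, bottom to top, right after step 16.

[-3, 6]

PUSH 1  → 1
PUSH 4  → 1 4
DIV     → 0
PUSH 12 → 0 12
OVER    → 0 12 0
DUP     → 0 12 0 0
MUL     → 0 12 0
PUSH 8  → 0 12 0 8
SUB     → 0 12 -8
MUL     → 0 -96
MUL     → 0
POP     → (empty)
PUSH -3 → -3
PUSH 9  → -3 9
OVER    → -3 9 -3
ADD     → -3 6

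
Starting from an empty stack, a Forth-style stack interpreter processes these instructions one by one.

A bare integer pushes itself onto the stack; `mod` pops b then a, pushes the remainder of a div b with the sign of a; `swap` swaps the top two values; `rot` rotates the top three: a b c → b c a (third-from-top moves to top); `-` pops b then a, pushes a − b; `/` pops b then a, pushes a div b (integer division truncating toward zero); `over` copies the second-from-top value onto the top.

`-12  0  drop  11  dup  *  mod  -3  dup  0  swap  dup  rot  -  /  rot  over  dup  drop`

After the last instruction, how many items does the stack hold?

4

-12  : [-12]
0    : [-12, 0]
drop : [-12]
11   : [-12, 11]
dup  : [-12, 11, 11]
*    : [-12, 121]
mod  : [-12]
-3   : [-12, -3]
dup  : [-12, -3, -3]
0    : [-12, -3, -3, 0]
swap : [-12, -3, 0, -3]
dup  : [-12, -3, 0, -3, -3]
rot  : [-12, -3, -3, -3, 0]
-    : [-12, -3, -3, -3]
/    : [-12, -3, 1]
rot  : [-3, 1, -12]
over : [-3, 1, -12, 1]
dup  : [-3, 1, -12, 1, 1]
drop : [-3, 1, -12, 1]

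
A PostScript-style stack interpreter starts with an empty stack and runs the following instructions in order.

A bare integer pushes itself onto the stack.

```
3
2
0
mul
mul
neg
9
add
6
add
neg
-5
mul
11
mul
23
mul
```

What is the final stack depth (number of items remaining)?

3   -> [3]
2   -> [3, 2]
0   -> [3, 2, 0]
mul -> [3, 0]
mul -> [0]
neg -> [0]
9   -> [0, 9]
add -> [9]
6   -> [9, 6]
add -> [15]
neg -> [-15]
-5  -> [-15, -5]
mul -> [75]
11  -> [75, 11]
mul -> [825]
23  -> [825, 23]
mul -> [18975]

1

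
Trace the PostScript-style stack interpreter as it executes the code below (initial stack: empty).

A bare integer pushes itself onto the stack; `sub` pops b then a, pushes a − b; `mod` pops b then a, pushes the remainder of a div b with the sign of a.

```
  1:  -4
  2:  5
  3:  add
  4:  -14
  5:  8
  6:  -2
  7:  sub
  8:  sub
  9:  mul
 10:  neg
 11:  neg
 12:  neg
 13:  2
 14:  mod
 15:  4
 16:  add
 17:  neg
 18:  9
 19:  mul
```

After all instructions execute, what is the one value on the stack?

-4  : [-4]
5   : [-4, 5]
add : [1]
-14 : [1, -14]
8   : [1, -14, 8]
-2  : [1, -14, 8, -2]
sub : [1, -14, 10]
sub : [1, -24]
mul : [-24]
neg : [24]
neg : [-24]
neg : [24]
2   : [24, 2]
mod : [0]
4   : [0, 4]
add : [4]
neg : [-4]
9   : [-4, 9]
mul : [-36]

-36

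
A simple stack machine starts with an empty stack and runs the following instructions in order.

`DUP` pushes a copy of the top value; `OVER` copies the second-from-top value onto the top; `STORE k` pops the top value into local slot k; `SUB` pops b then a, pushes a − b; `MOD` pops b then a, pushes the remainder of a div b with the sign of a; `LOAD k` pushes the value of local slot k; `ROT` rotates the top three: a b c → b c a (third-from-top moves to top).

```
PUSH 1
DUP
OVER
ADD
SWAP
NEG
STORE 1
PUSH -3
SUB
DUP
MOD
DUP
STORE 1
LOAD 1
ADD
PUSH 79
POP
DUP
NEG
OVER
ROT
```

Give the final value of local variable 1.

0

PUSH 1  : 1
DUP     : 1 1
OVER    : 1 1 1
ADD     : 1 2
SWAP    : 2 1
NEG     : 2 -1
STORE 1 : 2
PUSH -3 : 2 -3
SUB     : 5
DUP     : 5 5
MOD     : 0
DUP     : 0 0
STORE 1 : 0
LOAD 1  : 0 0
ADD     : 0
PUSH 79 : 0 79
POP     : 0
DUP     : 0 0
NEG     : 0 0
OVER    : 0 0 0
ROT     : 0 0 0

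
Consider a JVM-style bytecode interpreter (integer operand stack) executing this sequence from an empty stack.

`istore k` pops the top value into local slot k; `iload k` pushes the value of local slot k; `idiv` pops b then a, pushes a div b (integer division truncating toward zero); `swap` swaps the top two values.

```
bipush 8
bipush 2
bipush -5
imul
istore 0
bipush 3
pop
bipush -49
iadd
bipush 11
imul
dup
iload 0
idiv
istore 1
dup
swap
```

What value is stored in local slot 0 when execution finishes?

bipush 8   -> [8]
bipush 2   -> [8, 2]
bipush -5  -> [8, 2, -5]
imul       -> [8, -10]
istore 0   -> [8]
bipush 3   -> [8, 3]
pop        -> [8]
bipush -49 -> [8, -49]
iadd       -> [-41]
bipush 11  -> [-41, 11]
imul       -> [-451]
dup        -> [-451, -451]
iload 0    -> [-451, -451, -10]
idiv       -> [-451, 45]
istore 1   -> [-451]
dup        -> [-451, -451]
swap       -> [-451, -451]

-10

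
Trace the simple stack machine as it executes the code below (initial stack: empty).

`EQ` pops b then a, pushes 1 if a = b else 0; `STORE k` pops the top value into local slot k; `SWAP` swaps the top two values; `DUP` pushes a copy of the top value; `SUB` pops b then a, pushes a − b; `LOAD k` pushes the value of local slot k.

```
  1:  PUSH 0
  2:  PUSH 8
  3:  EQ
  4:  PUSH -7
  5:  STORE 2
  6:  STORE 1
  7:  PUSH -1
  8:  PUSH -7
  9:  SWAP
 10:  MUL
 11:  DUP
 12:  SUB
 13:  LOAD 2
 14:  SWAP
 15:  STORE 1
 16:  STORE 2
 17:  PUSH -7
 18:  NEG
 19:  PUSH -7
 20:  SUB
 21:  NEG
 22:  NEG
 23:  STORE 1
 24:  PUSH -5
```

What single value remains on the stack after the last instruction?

-5

PUSH 0  : 0
PUSH 8  : 0 8
EQ      : 0
PUSH -7 : 0 -7
STORE 2 : 0
STORE 1 : (empty)
PUSH -1 : -1
PUSH -7 : -1 -7
SWAP    : -7 -1
MUL     : 7
DUP     : 7 7
SUB     : 0
LOAD 2  : 0 -7
SWAP    : -7 0
STORE 1 : -7
STORE 2 : (empty)
PUSH -7 : -7
NEG     : 7
PUSH -7 : 7 -7
SUB     : 14
NEG     : -14
NEG     : 14
STORE 1 : (empty)
PUSH -5 : -5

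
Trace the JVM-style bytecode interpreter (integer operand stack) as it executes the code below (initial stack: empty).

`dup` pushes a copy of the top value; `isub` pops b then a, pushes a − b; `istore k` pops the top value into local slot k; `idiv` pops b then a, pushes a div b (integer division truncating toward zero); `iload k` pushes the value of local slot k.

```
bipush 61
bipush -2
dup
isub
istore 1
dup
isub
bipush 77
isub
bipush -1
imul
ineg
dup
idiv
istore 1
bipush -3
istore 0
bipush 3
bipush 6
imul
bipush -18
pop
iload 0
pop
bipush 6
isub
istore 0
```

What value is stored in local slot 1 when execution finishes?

bipush 61  : [61]
bipush -2  : [61, -2]
dup        : [61, -2, -2]
isub       : [61, 0]
istore 1   : [61]
dup        : [61, 61]
isub       : [0]
bipush 77  : [0, 77]
isub       : [-77]
bipush -1  : [-77, -1]
imul       : [77]
ineg       : [-77]
dup        : [-77, -77]
idiv       : [1]
istore 1   : []
bipush -3  : [-3]
istore 0   : []
bipush 3   : [3]
bipush 6   : [3, 6]
imul       : [18]
bipush -18 : [18, -18]
pop        : [18]
iload 0    : [18, -3]
pop        : [18]
bipush 6   : [18, 6]
isub       : [12]
istore 0   : []

1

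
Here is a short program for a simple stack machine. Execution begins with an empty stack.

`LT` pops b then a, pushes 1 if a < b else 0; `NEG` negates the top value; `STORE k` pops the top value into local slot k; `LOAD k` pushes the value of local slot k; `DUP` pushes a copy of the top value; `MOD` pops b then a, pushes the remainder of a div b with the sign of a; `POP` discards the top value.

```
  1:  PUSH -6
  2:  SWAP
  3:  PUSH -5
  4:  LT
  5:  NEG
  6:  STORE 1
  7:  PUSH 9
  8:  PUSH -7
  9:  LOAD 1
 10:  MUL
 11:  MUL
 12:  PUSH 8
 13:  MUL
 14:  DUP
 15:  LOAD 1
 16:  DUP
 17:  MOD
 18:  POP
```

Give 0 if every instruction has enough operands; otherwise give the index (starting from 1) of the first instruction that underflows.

2

PUSH -6 : [-6]
SWAP  — needs 2 operands, stack has 1 → underflow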